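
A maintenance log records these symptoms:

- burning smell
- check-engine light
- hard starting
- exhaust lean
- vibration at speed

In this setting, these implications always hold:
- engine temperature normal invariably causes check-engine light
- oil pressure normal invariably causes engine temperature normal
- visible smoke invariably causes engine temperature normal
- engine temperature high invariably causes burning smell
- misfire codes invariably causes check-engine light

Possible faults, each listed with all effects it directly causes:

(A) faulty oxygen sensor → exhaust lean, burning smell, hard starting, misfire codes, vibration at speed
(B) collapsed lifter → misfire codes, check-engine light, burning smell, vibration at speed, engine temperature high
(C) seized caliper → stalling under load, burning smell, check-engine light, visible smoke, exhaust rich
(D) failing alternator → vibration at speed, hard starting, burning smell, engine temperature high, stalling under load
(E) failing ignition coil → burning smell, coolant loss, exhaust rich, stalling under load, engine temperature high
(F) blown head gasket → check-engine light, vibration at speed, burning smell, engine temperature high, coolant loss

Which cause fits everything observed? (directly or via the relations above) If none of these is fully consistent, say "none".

A

For each candidate, compare predicted effects to what was observed:
(A) faulty oxygen sensor — accounts for every observation (check-engine light via misfire codes → check-engine light)
(B) collapsed lifter — does not account for hard starting, exhaust lean
(C) seized caliper — fails on hard starting, exhaust lean, vibration at speed (predicts exhaust rich, not exhaust lean)
(D) failing alternator — burning smell ✓; check-engine light ✗; hard starting ✓; exhaust lean ✗; vibration at speed ✓
(E) failing ignition coil — fails on check-engine light, hard starting, exhaust lean, vibration at speed (predicts exhaust rich, not exhaust lean)
(F) blown head gasket — burning smell ✓; check-engine light ✓; hard starting ✗; exhaust lean ✗; vibration at speed ✓
(A) is the only candidate with no mismatches.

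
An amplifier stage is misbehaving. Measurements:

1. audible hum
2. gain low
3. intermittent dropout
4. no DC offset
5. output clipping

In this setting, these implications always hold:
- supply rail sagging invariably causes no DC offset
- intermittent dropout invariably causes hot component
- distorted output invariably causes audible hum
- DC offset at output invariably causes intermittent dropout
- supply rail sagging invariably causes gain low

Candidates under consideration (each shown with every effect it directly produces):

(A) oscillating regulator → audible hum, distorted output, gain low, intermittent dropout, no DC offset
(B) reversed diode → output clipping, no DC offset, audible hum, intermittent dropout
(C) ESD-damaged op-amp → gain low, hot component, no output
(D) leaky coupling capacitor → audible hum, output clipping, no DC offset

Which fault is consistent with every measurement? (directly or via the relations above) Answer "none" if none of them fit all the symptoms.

Checking each candidate against the observations:
(A) oscillating regulator — audible hum ✓; gain low ✓; intermittent dropout ✓; no DC offset ✓; output clipping ✗
(B) reversed diode — does not account for gain low
(C) ESD-damaged op-amp — does not account for audible hum, intermittent dropout, no DC offset, output clipping
(D) leaky coupling capacitor — does not account for gain low, intermittent dropout
Every candidate fails on at least one observation.

none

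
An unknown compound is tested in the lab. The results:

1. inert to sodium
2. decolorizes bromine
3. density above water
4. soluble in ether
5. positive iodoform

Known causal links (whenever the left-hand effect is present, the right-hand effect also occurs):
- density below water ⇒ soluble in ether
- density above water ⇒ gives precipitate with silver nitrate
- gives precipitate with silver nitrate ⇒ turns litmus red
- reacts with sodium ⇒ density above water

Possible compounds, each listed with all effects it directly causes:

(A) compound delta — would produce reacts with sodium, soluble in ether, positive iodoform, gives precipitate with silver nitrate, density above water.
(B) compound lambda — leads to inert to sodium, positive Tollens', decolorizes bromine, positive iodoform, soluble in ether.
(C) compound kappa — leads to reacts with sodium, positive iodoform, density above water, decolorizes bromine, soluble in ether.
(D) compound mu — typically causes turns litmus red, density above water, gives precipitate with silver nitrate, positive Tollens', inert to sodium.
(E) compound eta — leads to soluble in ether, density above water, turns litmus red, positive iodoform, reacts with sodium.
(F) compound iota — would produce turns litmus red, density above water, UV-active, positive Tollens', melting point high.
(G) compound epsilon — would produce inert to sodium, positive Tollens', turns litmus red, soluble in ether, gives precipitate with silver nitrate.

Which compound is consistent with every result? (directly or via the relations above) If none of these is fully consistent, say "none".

none

Per-candidate check:
(A) compound delta — inert to sodium -; decolorizes bromine -; density above water +; soluble in ether +; positive iodoform +
(B) compound lambda — does not account for density above water
(C) compound kappa — inert to sodium -; decolorizes bromine +; density above water +; soluble in ether +; positive iodoform +
(D) compound mu — does not account for decolorizes bromine, soluble in ether, positive iodoform
(E) compound eta — fails on inert to sodium, decolorizes bromine (predicts reacts with sodium, not inert to sodium)
(F) compound iota — inert to sodium -; decolorizes bromine -; density above water +; soluble in ether -; positive iodoform -
(G) compound epsilon — inert to sodium +; decolorizes bromine -; density above water -; soluble in ether +; positive iodoform -
No candidate is consistent with all observations.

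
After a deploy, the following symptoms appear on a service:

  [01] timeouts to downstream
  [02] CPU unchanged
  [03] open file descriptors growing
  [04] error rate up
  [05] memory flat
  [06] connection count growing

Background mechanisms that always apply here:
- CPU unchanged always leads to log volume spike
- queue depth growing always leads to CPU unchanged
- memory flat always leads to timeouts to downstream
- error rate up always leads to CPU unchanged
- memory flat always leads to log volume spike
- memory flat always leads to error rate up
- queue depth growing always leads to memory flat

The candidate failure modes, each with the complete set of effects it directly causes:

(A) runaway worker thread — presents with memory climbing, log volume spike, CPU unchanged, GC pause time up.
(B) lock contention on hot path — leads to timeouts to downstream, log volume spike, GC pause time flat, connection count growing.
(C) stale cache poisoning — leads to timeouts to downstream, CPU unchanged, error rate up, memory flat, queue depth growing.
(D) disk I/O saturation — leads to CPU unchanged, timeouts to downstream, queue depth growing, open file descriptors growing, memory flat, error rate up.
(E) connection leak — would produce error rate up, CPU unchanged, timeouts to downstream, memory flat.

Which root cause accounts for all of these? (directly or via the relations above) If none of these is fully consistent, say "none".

none

Testing each hypothesis:
(A) runaway worker thread — timeouts to downstream ✗; CPU unchanged ✓; open file descriptors growing ✗; error rate up ✗; memory flat ✗; connection count growing ✗
(B) lock contention on hot path — timeouts to downstream ✓; CPU unchanged ✗; open file descriptors growing ✗; error rate up ✗; memory flat ✗; connection count growing ✓
(C) stale cache poisoning — timeouts to downstream ✓; CPU unchanged ✓; open file descriptors growing ✗; error rate up ✓; memory flat ✓; connection count growing ✗
(D) disk I/O saturation — timeouts to downstream ✓; CPU unchanged ✓; open file descriptors growing ✓; error rate up ✓; memory flat ✓; connection count growing ✗
(E) connection leak — does not account for open file descriptors growing, connection count growing
None of the listed candidates fits everything.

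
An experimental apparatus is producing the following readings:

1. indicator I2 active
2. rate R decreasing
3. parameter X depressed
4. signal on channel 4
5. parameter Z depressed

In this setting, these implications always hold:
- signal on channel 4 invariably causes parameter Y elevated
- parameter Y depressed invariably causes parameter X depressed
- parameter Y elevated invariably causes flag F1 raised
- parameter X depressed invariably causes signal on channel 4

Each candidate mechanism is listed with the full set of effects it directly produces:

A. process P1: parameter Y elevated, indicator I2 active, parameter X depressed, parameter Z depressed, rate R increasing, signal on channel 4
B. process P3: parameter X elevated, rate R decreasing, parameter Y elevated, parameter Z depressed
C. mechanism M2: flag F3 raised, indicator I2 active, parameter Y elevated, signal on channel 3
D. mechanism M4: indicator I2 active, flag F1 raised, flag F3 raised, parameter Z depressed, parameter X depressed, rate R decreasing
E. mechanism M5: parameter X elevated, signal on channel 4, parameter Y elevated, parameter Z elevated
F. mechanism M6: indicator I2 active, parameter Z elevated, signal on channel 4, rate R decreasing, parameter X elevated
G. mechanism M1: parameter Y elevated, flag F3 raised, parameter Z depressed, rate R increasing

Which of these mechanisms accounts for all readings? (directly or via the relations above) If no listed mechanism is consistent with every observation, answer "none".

D

Checking each candidate against the observations:
(A) process P1 — indicator I2 active ✓; rate R decreasing ✗; parameter X depressed ✓; signal on channel 4 ✓; parameter Z depressed ✓
(B) process P3 — indicator I2 active ✗; rate R decreasing ✓; parameter X depressed ✗; signal on channel 4 ✗; parameter Z depressed ✓
(C) mechanism M2 — indicator I2 active ✓; rate R decreasing ✗; parameter X depressed ✗; signal on channel 4 ✗; parameter Z depressed ✗
(D) mechanism M4 — indicator I2 active ✓; rate R decreasing ✓; parameter X depressed ✓; signal on channel 4 ✓ (through parameter X depressed → signal on channel 4); parameter Z depressed ✓
(E) mechanism M5 — indicator I2 active ✗; rate R decreasing ✗; parameter X depressed ✗; signal on channel 4 ✓; parameter Z depressed ✗
(F) mechanism M6 — fails on parameter X depressed, parameter Z depressed (predicts parameter X elevated, not parameter X depressed; predicts parameter Z elevated, not parameter Z depressed)
(G) mechanism M1 — fails on indicator I2 active, rate R decreasing, parameter X depressed, signal on channel 4 (predicts rate R increasing, not rate R decreasing)
(D) alone accounts for all the evidence.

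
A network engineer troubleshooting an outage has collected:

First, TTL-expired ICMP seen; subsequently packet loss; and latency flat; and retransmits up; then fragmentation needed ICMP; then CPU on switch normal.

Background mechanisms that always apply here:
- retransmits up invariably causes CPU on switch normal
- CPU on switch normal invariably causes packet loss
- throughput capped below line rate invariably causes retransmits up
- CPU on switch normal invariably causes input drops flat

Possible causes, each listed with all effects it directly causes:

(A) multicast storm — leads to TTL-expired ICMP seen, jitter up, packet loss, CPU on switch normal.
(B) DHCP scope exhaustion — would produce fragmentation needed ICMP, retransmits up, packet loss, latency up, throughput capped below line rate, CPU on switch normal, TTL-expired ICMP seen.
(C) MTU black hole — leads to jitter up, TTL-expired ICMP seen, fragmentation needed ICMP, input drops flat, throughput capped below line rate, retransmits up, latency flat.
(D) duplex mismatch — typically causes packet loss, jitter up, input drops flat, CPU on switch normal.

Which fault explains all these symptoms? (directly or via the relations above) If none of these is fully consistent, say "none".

Per-candidate check:
(A) multicast storm — TTL-expired ICMP seen yes; packet loss yes; latency flat NO; retransmits up NO; fragmentation needed ICMP NO; CPU on switch normal yes
(B) DHCP scope exhaustion — TTL-expired ICMP seen yes; packet loss yes; latency flat NO; retransmits up yes; fragmentation needed ICMP yes; CPU on switch normal yes
(C) MTU black hole — accounts for every observation (packet loss through retransmits up → CPU on switch normal → packet loss)
(D) duplex mismatch — does not account for TTL-expired ICMP seen, latency flat, retransmits up, fragmentation needed ICMP
Only (C) is consistent with every observation.

C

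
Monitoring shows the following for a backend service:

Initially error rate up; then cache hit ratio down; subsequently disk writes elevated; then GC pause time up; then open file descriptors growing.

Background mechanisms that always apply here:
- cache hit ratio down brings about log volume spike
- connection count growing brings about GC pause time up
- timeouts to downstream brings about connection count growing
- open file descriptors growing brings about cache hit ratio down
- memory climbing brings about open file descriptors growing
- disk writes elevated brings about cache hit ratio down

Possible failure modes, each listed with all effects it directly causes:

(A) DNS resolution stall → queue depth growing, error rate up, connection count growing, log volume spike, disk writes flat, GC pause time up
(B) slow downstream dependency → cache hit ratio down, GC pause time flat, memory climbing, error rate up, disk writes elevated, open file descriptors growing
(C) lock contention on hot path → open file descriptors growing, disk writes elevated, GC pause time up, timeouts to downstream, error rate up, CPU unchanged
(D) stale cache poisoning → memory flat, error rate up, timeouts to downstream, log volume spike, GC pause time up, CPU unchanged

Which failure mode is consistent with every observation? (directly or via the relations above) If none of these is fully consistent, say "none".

For each candidate, compare predicted effects to what was observed:
(A) DNS resolution stall — fails on cache hit ratio down, disk writes elevated, open file descriptors growing (predicts disk writes flat, not disk writes elevated)
(B) slow downstream dependency — fails on GC pause time up (predicts GC pause time flat, not GC pause time up)
(C) lock contention on hot path — error rate up yes; cache hit ratio down yes (through disk writes elevated → cache hit ratio down); disk writes elevated yes; GC pause time up yes; open file descriptors growing yes
(D) stale cache poisoning — does not account for cache hit ratio down, disk writes elevated, open file descriptors growing
(C) alone accounts for all the evidence.

C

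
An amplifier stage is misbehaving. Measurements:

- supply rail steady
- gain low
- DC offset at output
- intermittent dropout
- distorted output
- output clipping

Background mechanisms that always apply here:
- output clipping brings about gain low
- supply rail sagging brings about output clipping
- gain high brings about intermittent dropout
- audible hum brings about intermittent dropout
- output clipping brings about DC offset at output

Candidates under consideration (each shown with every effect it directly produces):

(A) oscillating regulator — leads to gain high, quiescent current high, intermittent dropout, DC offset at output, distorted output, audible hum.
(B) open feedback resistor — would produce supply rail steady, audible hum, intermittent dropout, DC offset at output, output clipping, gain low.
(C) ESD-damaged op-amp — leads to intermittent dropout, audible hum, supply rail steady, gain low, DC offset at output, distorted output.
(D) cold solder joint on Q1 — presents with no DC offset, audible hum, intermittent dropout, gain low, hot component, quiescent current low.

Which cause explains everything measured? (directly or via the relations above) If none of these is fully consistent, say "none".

For each candidate, compare predicted effects to what was observed:
(A) oscillating regulator — fails on supply rail steady, gain low, output clipping (predicts gain high, not gain low)
(B) open feedback resistor — does not account for distorted output
(C) ESD-damaged op-amp — does not account for output clipping
(D) cold solder joint on Q1 — supply rail steady -; gain low +; DC offset at output -; intermittent dropout +; distorted output -; output clipping -
Every candidate fails on at least one observation.

none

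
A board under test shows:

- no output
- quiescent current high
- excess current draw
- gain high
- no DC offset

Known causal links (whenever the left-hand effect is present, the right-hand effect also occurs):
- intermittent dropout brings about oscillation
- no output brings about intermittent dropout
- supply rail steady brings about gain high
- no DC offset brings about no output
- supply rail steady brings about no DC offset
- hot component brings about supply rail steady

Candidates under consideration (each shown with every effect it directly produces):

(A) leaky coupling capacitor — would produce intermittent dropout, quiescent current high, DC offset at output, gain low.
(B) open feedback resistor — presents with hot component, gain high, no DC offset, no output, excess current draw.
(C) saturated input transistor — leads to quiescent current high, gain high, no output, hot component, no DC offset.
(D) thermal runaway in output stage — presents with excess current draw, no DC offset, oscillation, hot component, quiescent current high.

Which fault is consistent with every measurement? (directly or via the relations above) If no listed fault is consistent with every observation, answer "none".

Per-candidate check:
(A) leaky coupling capacitor — fails on no output, excess current draw, gain high, no DC offset (predicts gain low, not gain high; predicts DC offset at output, not no DC offset)
(B) open feedback resistor — does not account for quiescent current high
(C) saturated input transistor — does not account for excess current draw
(D) thermal runaway in output stage — accounts for every observation (no output via no DC offset → no output)
(D) is the only candidate with no mismatches.

D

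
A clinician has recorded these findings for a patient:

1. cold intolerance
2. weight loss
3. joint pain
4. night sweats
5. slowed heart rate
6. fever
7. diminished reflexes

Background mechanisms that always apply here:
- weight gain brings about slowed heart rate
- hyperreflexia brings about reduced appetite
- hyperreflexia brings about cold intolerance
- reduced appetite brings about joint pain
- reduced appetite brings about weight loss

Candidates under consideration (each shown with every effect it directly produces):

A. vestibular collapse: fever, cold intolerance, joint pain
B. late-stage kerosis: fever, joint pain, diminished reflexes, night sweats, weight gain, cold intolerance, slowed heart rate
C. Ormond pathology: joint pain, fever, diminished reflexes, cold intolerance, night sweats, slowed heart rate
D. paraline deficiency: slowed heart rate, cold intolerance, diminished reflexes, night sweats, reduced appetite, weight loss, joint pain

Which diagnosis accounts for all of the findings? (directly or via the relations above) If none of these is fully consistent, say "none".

For each candidate, compare predicted effects to what was observed:
(A) vestibular collapse — does not account for weight loss, night sweats, slowed heart rate, diminished reflexes
(B) late-stage kerosis — cold intolerance +; weight loss -; joint pain +; night sweats +; slowed heart rate +; fever +; diminished reflexes +
(C) Ormond pathology — cold intolerance +; weight loss -; joint pain +; night sweats +; slowed heart rate +; fever +; diminished reflexes +
(D) paraline deficiency — does not account for fever
Every candidate fails on at least one observation.

none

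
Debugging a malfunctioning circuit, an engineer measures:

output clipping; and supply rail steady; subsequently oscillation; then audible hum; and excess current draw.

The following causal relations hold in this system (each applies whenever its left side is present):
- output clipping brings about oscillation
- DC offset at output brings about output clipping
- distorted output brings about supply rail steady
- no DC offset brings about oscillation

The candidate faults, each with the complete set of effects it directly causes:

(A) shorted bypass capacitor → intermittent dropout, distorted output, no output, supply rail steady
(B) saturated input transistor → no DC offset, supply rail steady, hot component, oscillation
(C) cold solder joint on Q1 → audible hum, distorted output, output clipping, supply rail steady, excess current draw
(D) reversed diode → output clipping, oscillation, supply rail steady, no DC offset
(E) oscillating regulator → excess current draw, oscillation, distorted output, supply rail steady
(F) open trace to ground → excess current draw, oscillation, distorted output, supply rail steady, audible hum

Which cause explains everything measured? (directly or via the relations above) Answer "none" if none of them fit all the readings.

C

Per-candidate check:
(A) shorted bypass capacitor — output clipping ✗; supply rail steady ✓; oscillation ✗; audible hum ✗; excess current draw ✗
(B) saturated input transistor — does not account for output clipping, audible hum, excess current draw
(C) cold solder joint on Q1 — accounts for every observation (oscillation through output clipping → oscillation)
(D) reversed diode — does not account for audible hum, excess current draw
(E) oscillating regulator — does not account for output clipping, audible hum
(F) open trace to ground — output clipping ✗; supply rail steady ✓; oscillation ✓; audible hum ✓; excess current draw ✓
Only (C) is consistent with every observation.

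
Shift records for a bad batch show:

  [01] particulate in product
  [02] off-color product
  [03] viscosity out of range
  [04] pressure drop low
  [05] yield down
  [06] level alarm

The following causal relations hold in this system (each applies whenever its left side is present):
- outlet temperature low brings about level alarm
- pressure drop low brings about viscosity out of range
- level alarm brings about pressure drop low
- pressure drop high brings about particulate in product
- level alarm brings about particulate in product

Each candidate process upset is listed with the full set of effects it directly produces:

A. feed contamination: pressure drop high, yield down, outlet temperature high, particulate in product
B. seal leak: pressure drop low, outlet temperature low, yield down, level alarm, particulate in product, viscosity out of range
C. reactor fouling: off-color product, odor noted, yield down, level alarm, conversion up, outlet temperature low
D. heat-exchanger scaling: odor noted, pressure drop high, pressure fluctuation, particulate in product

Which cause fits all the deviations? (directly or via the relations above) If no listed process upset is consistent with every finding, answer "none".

Checking each candidate against the observations:
(A) feed contamination — particulate in product ✓; off-color product ✗; viscosity out of range ✗; pressure drop low ✗; yield down ✓; level alarm ✗
(B) seal leak — particulate in product ✓; off-color product ✗; viscosity out of range ✓; pressure drop low ✓; yield down ✓; level alarm ✓
(C) reactor fouling — particulate in product ✓ (via level alarm → particulate in product); off-color product ✓; viscosity out of range ✓ (via level alarm → pressure drop low → viscosity out of range); pressure drop low ✓ (via level alarm → pressure drop low); yield down ✓; level alarm ✓
(D) heat-exchanger scaling — fails on off-color product, viscosity out of range, pressure drop low, yield down, level alarm (predicts pressure drop high, not pressure drop low)
(C) is the only candidate with no mismatches.

C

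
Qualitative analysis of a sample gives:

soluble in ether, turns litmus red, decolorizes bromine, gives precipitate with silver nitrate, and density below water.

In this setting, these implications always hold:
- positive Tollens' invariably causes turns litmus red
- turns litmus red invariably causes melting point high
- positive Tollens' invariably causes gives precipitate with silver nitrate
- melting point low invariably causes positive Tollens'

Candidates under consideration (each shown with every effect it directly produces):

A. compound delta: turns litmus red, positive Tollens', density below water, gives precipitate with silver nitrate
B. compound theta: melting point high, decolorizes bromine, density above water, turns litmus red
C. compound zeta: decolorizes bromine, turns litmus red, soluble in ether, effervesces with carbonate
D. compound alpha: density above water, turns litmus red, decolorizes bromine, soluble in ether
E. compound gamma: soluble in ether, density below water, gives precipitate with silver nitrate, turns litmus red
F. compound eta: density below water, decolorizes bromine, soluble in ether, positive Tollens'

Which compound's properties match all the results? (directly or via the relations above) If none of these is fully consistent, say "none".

F

Testing each hypothesis:
(A) compound delta — soluble in ether -; turns litmus red +; decolorizes bromine -; gives precipitate with silver nitrate +; density below water +
(B) compound theta — soluble in ether -; turns litmus red +; decolorizes bromine +; gives precipitate with silver nitrate -; density below water -
(C) compound zeta — does not account for gives precipitate with silver nitrate, density below water
(D) compound alpha — fails on gives precipitate with silver nitrate, density below water (predicts density above water, not density below water)
(E) compound gamma — soluble in ether +; turns litmus red +; decolorizes bromine -; gives precipitate with silver nitrate +; density below water +
(F) compound eta — accounts for every observation (turns litmus red by positive Tollens' → turns litmus red)
Only (F) is consistent with every observation.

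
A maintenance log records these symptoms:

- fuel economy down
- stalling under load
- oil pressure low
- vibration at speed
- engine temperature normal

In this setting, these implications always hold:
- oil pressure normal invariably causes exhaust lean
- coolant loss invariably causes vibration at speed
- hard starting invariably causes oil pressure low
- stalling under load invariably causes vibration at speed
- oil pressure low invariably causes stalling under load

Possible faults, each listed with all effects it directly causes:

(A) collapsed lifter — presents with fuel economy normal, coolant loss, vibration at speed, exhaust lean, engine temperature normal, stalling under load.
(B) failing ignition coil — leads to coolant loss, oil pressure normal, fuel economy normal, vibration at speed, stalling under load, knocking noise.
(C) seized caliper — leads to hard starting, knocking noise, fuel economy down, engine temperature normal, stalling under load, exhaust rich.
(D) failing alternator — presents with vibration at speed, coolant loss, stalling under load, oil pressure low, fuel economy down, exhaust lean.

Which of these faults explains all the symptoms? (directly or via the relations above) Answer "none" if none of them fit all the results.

C

Testing each hypothesis:
(A) collapsed lifter — fails on fuel economy down, oil pressure low (predicts fuel economy normal, not fuel economy down)
(B) failing ignition coil — fails on fuel economy down, oil pressure low, engine temperature normal (predicts fuel economy normal, not fuel economy down; predicts oil pressure normal, not oil pressure low)
(C) seized caliper — accounts for every observation (oil pressure low via hard starting → oil pressure low)
(D) failing alternator — fuel economy down ✓; stalling under load ✓; oil pressure low ✓; vibration at speed ✓; engine temperature normal ✗
(C) alone accounts for all the evidence.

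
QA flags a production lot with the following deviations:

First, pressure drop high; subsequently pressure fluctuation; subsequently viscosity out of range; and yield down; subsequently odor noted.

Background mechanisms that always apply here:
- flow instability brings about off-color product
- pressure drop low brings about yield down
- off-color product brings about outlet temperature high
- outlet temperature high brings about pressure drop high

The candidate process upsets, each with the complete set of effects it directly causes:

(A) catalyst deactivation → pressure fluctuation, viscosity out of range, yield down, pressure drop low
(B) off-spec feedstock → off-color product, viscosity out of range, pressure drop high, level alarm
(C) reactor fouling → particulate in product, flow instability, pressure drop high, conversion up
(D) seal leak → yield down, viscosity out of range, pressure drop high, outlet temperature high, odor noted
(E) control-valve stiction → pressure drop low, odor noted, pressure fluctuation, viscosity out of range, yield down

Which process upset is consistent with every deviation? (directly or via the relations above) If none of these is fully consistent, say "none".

none

For each candidate, compare predicted effects to what was observed:
(A) catalyst deactivation — fails on pressure drop high, odor noted (predicts pressure drop low, not pressure drop high)
(B) off-spec feedstock — does not account for pressure fluctuation, yield down, odor noted
(C) reactor fouling — does not account for pressure fluctuation, viscosity out of range, yield down, odor noted
(D) seal leak — pressure drop high match; pressure fluctuation miss; viscosity out of range match; yield down match; odor noted match
(E) control-valve stiction — pressure drop high miss; pressure fluctuation match; viscosity out of range match; yield down match; odor noted match
No candidate is consistent with all observations.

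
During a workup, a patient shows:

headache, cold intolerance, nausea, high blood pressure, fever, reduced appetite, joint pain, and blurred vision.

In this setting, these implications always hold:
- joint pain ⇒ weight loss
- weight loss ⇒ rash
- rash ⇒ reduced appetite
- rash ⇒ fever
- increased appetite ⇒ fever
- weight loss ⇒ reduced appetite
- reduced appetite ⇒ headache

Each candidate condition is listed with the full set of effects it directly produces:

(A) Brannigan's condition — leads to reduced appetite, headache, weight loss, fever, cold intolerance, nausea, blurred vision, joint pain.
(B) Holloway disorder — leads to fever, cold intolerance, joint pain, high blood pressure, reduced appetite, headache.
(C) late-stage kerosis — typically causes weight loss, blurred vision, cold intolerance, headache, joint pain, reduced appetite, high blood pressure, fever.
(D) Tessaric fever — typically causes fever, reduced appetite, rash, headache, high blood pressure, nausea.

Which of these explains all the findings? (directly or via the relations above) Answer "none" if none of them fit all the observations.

none

For each candidate, compare predicted effects to what was observed:
(A) Brannigan's condition — headache match; cold intolerance match; nausea match; high blood pressure miss; fever match; reduced appetite match; joint pain match; blurred vision match
(B) Holloway disorder — does not account for nausea, blurred vision
(C) late-stage kerosis — headache match; cold intolerance match; nausea miss; high blood pressure match; fever match; reduced appetite match; joint pain match; blurred vision match
(D) Tessaric fever — does not account for cold intolerance, joint pain, blurred vision
None of the listed candidates fits everything.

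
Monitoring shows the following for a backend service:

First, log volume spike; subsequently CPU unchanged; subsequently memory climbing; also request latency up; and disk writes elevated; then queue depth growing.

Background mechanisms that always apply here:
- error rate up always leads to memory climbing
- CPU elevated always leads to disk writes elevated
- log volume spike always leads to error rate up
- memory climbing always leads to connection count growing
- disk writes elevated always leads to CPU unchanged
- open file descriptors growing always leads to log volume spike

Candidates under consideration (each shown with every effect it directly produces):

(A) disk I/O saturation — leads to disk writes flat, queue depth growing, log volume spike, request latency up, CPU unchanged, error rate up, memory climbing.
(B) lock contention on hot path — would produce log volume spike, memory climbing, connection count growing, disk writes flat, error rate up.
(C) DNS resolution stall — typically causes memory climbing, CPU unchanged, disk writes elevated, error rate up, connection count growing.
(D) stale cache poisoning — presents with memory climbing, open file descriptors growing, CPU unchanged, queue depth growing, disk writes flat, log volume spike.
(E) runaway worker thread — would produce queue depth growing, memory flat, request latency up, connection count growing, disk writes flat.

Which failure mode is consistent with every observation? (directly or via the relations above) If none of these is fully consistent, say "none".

Checking each candidate against the observations:
(A) disk I/O saturation — fails on disk writes elevated (predicts disk writes flat, not disk writes elevated)
(B) lock contention on hot path — fails on CPU unchanged, request latency up, disk writes elevated, queue depth growing (predicts disk writes flat, not disk writes elevated)
(C) DNS resolution stall — log volume spike NO; CPU unchanged yes; memory climbing yes; request latency up NO; disk writes elevated yes; queue depth growing NO
(D) stale cache poisoning — log volume spike yes; CPU unchanged yes; memory climbing yes; request latency up NO; disk writes elevated NO; queue depth growing yes
(E) runaway worker thread — fails on log volume spike, CPU unchanged, memory climbing, disk writes elevated (predicts memory flat, not memory climbing; predicts disk writes flat, not disk writes elevated)
Every candidate fails on at least one observation.

none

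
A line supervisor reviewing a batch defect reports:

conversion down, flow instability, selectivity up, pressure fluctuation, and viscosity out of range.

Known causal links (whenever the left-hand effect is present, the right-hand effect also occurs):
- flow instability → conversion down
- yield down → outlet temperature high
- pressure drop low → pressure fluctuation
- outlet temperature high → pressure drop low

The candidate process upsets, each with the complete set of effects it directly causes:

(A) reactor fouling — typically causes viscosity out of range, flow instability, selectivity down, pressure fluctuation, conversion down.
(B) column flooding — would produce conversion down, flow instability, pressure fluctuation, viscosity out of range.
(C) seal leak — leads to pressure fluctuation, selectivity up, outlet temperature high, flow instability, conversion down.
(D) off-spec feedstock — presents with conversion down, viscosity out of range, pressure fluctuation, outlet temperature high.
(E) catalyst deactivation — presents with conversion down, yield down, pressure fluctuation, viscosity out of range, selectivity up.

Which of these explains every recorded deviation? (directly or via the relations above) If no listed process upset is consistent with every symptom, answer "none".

Checking each candidate against the observations:
(A) reactor fouling — conversion down ✓; flow instability ✓; selectivity up ✗; pressure fluctuation ✓; viscosity out of range ✓
(B) column flooding — does not account for selectivity up
(C) seal leak — does not account for viscosity out of range
(D) off-spec feedstock — does not account for flow instability, selectivity up
(E) catalyst deactivation — does not account for flow instability
No candidate is consistent with all observations.

none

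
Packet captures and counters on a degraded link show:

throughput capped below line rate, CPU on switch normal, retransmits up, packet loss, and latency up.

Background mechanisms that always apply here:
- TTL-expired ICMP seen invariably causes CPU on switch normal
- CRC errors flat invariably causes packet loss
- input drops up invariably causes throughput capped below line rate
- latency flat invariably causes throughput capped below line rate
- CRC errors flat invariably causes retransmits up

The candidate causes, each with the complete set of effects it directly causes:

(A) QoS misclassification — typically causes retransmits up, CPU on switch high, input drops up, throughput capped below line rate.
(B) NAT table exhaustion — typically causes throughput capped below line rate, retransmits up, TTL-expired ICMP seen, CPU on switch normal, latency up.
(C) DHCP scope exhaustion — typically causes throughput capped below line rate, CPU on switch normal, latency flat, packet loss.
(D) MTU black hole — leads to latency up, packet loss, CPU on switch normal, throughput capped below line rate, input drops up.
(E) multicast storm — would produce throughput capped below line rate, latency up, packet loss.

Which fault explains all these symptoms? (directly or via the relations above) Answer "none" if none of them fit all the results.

none

Per-candidate check:
(A) QoS misclassification — throughput capped below line rate +; CPU on switch normal -; retransmits up +; packet loss -; latency up -
(B) NAT table exhaustion — does not account for packet loss
(C) DHCP scope exhaustion — throughput capped below line rate +; CPU on switch normal +; retransmits up -; packet loss +; latency up -
(D) MTU black hole — does not account for retransmits up
(E) multicast storm — does not account for CPU on switch normal, retransmits up
No candidate is consistent with all observations.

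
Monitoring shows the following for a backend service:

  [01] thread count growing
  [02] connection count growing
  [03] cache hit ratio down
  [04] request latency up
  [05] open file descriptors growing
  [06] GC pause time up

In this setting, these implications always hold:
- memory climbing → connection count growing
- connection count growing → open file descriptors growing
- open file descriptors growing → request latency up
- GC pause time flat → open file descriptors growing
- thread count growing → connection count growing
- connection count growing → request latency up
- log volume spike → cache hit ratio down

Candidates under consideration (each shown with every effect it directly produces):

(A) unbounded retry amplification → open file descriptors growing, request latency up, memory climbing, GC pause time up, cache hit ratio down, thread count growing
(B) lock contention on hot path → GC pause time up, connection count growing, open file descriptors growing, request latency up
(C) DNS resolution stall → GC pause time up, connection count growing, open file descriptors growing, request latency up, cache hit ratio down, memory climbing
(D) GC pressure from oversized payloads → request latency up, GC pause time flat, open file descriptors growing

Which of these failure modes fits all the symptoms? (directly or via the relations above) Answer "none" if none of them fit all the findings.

For each candidate, compare predicted effects to what was observed:
(A) unbounded retry amplification — thread count growing ✓; connection count growing ✓ (via memory climbing → connection count growing); cache hit ratio down ✓; request latency up ✓; open file descriptors growing ✓; GC pause time up ✓
(B) lock contention on hot path — does not account for thread count growing, cache hit ratio down
(C) DNS resolution stall — thread count growing ✗; connection count growing ✓; cache hit ratio down ✓; request latency up ✓; open file descriptors growing ✓; GC pause time up ✓
(D) GC pressure from oversized payloads — fails on thread count growing, connection count growing, cache hit ratio down, GC pause time up (predicts GC pause time flat, not GC pause time up)
Only (A) is consistent with every observation.

A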